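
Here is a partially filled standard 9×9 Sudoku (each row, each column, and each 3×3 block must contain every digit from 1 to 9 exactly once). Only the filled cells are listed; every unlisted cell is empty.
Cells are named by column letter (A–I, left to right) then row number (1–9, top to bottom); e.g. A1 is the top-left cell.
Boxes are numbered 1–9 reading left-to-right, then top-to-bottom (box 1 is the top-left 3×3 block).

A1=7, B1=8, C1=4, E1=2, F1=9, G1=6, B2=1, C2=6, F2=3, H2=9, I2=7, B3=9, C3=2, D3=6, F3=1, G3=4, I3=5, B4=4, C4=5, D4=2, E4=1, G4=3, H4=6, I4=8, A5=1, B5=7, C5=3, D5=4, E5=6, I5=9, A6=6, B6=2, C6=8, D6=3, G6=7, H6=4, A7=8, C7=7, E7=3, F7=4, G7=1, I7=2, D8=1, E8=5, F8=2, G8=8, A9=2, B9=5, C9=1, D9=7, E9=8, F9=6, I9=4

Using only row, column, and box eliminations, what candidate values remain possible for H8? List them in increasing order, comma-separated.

Row 8 already contains {1, 2, 5, 8}.
Column H already contains {4, 6, 9}.
Its 3×3 block (box 9) already contains {1, 2, 4, 8}.
Removing those from 1–9 leaves {3, 7} as the candidates for H8.

3,7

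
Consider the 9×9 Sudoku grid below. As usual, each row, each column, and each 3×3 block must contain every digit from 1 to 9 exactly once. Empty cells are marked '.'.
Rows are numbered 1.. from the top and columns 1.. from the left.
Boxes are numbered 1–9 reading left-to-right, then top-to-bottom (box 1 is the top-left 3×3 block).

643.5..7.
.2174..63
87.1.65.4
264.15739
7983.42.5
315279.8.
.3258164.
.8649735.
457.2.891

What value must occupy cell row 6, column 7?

Row 6 already contains {1, 2, 3, 5, 7, 8, 9}.
Column 7 already contains {2, 3, 5, 6, 7, 8}.
Its 3×3 block (box 6) already contains {2, 3, 5, 7, 8, 9}.
The only value from 1–9 not eliminated is 4, so row 6, column 7 = 4.

4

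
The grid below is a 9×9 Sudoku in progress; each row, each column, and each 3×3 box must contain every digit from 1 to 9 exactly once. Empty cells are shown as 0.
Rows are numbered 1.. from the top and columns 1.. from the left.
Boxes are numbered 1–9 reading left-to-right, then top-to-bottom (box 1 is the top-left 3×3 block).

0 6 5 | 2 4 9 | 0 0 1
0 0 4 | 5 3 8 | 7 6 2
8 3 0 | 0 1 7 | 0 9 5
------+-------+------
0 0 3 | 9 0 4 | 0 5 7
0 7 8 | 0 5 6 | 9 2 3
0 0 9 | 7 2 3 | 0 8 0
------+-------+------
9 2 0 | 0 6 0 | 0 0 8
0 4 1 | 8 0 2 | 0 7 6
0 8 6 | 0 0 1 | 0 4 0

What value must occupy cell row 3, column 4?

Row 3 already contains {1, 3, 5, 7, 8, 9}.
Column 4 already contains {2, 5, 7, 8, 9}.
Its 3×3 block (box 2) already contains {1, 2, 3, 4, 5, 7, 8, 9}.
The only value from 1–9 not eliminated is 6, so row 3, column 4 = 6.

6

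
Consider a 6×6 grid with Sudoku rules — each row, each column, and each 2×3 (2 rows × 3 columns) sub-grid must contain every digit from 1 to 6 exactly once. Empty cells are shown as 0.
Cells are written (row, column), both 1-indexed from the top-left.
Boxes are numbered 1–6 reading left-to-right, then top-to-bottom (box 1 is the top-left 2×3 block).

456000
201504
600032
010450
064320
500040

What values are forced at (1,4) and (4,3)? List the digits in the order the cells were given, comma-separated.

For (1,4):
  Consider where 2 can go in box 2.
  (1,5) is out (column 5 already has a 2).
  (1,6) is out (column 6 already has a 2).
  (2,5) is out (row 2 already has a 2).
  So the only cell in box 2 that can hold 2 is (1,4).
  So (1,4) = 2.
For (4,3):
  Consider where 2 can go in box 3.
  (3,2) is out (row 3 already has a 2).
  (3,3) is out (row 3 already has a 2).
  (4,1) is out (column 1 already has a 2).
  So the only cell in box 3 that can hold 2 is (4,3).
  So (4,3) = 2.

2,2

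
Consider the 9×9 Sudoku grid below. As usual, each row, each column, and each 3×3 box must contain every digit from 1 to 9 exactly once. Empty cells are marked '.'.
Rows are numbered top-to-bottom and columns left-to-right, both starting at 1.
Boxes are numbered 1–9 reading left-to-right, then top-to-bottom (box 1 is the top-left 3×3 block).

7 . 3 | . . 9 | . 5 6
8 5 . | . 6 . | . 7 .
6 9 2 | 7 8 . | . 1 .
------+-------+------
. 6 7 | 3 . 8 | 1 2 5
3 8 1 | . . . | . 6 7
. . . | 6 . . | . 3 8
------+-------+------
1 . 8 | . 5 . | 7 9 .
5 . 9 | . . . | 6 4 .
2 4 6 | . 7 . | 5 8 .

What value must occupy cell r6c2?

Row 6 already contains {3, 6, 8}.
Column 2 already contains {4, 5, 6, 8, 9}.
Its 3×3 block (box 4) already contains {1, 3, 6, 7, 8}.
The only value from 1–9 not eliminated is 2, so r6c2 = 2.

2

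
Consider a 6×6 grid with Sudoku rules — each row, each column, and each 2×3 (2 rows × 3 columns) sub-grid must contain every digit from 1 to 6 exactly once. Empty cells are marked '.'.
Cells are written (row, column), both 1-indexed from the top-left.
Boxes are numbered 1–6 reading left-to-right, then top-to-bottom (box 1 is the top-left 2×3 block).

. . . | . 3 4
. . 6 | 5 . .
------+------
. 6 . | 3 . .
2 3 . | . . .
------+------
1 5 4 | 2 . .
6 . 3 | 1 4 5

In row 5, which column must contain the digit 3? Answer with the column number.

Consider where 3 can go in row 5.
(5,5) is out (column 5 already has a 3).
So the only cell in row 5 that can hold 3 is (5,6).
That is column 6.

6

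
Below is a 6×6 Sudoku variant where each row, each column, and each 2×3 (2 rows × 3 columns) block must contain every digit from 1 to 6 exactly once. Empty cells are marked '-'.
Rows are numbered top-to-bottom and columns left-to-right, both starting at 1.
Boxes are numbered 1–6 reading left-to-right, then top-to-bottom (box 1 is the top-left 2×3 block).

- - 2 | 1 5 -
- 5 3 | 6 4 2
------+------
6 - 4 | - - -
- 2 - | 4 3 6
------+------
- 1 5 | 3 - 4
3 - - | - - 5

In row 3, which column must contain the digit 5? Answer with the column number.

Consider where 5 can go in row 3.
r3c2 is out (column 2 already has a 5).
r3c5 is out (column 5 already has a 5).
r3c6 is out (column 6 already has a 5).
So the only cell in row 3 that can hold 5 is r3c4.
That is column 4.

4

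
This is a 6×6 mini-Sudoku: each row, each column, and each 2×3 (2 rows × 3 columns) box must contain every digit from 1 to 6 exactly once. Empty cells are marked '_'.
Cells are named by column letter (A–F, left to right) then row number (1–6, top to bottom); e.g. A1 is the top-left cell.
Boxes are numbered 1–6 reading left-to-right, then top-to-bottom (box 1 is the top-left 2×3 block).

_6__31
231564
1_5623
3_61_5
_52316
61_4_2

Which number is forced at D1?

2

Row 1 already contains {1, 3, 6}.
Column D already contains {1, 3, 4, 5, 6}.
Its 2×3 block (box 2) already contains {1, 3, 4, 5, 6}.
The only value from 1–6 not eliminated is 2, so D1 = 2.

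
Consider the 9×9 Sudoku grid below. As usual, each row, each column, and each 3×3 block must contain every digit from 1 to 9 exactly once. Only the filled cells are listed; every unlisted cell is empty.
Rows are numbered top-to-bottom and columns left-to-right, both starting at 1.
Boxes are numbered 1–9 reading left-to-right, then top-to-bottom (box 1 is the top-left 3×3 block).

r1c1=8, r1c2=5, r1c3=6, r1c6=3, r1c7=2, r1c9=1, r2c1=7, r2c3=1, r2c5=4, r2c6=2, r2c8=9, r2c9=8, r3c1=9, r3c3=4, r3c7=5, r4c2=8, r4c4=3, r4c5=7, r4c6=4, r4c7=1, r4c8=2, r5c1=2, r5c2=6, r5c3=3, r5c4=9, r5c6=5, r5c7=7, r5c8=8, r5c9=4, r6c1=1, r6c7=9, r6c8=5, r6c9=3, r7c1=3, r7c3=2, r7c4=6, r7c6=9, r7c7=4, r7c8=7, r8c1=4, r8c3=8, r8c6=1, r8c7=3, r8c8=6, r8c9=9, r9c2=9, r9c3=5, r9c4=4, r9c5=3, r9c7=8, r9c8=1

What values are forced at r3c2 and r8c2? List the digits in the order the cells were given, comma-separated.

For r3c2:
  Consider where 2 can go in box 1.
  r2c2 is out (row 2 already has a 2).
  So the only cell in box 1 that can hold 2 is r3c2.
  So r3c2 = 2.
For r8c2:
  Row 8 already contains {1, 3, 4, 6, 8, 9}.
  Column 2 already contains {5, 6, 8, 9}.
  Its 3×3 block (box 7) already contains {2, 3, 4, 5, 8, 9}.
  The only value from 1–9 not eliminated is 7, so r8c2 = 7.

2,7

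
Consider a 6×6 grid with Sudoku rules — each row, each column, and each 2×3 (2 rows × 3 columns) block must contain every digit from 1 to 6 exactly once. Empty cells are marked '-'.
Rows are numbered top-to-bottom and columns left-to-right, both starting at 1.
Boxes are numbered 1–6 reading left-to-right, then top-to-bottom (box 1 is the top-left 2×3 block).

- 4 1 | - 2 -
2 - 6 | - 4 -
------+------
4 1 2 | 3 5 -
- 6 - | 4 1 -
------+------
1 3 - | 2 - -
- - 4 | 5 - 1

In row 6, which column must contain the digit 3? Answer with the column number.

5

Consider where 3 can go in row 6.
R6C1 is out (box 5 already has a 3).
R6C2 is out (column 2 already has a 3).
So the only cell in row 6 that can hold 3 is R6C5.
That is column 5.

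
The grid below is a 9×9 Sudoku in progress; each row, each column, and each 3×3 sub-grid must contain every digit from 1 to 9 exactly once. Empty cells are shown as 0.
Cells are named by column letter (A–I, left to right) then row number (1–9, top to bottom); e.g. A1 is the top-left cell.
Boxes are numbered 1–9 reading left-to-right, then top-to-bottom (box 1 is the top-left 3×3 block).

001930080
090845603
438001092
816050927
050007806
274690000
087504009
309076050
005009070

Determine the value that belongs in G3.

5

Cell G3 itself could take any of {5, 7} by direct elimination.
Consider where 5 can go in row 3.
D3 is out (column D already has a 5).
E3 is out (column E already has a 5).
So the only cell in row 3 that can hold 5 is G3.
Therefore G3 = 5.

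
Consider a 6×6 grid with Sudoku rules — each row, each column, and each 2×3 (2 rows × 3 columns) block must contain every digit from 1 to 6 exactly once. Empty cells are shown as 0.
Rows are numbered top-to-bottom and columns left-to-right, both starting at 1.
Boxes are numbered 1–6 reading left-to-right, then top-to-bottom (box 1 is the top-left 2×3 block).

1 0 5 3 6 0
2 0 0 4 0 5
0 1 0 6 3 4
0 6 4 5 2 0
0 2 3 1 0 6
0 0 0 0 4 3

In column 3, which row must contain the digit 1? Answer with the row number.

Consider where 1 can go in column 3.
r2c3 is out (box 1 already has a 1).
r3c3 is out (row 3 already has a 1).
So the only cell in column 3 that can hold 1 is r6c3.
That is row 6.

6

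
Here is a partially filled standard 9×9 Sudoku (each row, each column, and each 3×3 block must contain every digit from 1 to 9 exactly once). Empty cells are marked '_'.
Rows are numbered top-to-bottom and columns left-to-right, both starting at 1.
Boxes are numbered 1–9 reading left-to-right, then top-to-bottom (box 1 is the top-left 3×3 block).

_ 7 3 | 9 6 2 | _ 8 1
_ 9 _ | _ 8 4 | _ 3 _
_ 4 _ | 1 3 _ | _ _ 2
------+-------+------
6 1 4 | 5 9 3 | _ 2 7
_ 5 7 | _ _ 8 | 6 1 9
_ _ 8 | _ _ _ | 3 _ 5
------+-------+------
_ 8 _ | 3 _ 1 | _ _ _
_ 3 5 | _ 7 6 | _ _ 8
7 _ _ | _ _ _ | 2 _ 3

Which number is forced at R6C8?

4

Row 6 already contains {3, 5, 8}.
Column 8 already contains {1, 2, 3, 8}.
Its 3×3 block (box 6) already contains {1, 2, 3, 5, 6, 7, 9}.
The only value from 1–9 not eliminated is 4, so R6C8 = 4.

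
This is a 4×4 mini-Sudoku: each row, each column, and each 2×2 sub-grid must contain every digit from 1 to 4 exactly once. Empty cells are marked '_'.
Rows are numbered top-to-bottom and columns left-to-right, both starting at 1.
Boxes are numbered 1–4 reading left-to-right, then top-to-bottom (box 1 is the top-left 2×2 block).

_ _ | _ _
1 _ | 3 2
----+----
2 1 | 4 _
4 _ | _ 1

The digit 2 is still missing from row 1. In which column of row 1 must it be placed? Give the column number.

Consider where 2 can go in row 1.
R1C1 is out (column 1 already has a 2).
R1C3 is out (box 2 already has a 2).
R1C4 is out (column 4 already has a 2).
So the only cell in row 1 that can hold 2 is R1C2.
That is column 2.

2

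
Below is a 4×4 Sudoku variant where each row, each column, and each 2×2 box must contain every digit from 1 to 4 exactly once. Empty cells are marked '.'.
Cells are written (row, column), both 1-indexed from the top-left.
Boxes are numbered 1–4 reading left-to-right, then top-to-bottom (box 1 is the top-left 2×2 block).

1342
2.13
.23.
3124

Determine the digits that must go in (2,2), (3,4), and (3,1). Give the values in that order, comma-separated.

For (2,2):
  Row 2 already contains {1, 2, 3}.
  Column 2 already contains {1, 2, 3}.
  Its 2×2 block (box 1) already contains {1, 2, 3}.
  The only value from 1–4 not eliminated is 4, so (2,2) = 4.
For (3,4):
  Row 3 already contains {2, 3}.
  Column 4 already contains {2, 3, 4}.
  Its 2×2 block (box 4) already contains {2, 3, 4}.
  The only value from 1–4 not eliminated is 1, so (3,4) = 1.
For (3,1):
  Row 3 already contains {2, 3}.
  Column 1 already contains {1, 2, 3}.
  Its 2×2 block (box 3) already contains {1, 2, 3}.
  The only value from 1–4 not eliminated is 4, so (3,1) = 4.

4,1,4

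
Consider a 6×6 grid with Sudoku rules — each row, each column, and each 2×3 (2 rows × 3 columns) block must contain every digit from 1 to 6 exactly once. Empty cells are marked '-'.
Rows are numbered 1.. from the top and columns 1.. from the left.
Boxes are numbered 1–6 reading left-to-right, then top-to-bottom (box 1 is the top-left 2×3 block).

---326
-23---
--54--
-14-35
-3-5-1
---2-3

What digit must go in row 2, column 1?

Cell row 2, column 1 itself could take any of {1, 4, 5, 6} by direct elimination.
Consider where 6 can go in box 1.
row 1, column 1 is out (row 1 already has a 6).
row 1, column 2 is out (row 1 already has a 6).
row 1, column 3 is out (row 1 already has a 6).
So the only cell in box 1 that can hold 6 is row 2, column 1.
Therefore row 2, column 1 = 6.

6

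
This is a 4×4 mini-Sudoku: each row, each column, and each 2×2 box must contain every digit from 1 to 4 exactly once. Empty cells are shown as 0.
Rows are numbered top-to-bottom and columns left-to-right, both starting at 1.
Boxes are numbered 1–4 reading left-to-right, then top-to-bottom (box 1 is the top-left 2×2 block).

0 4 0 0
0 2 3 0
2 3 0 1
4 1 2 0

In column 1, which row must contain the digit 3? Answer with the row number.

Consider where 3 can go in column 1.
R2C1 is out (row 2 already has a 3).
So the only cell in column 1 that can hold 3 is R1C1.
That is row 1.

1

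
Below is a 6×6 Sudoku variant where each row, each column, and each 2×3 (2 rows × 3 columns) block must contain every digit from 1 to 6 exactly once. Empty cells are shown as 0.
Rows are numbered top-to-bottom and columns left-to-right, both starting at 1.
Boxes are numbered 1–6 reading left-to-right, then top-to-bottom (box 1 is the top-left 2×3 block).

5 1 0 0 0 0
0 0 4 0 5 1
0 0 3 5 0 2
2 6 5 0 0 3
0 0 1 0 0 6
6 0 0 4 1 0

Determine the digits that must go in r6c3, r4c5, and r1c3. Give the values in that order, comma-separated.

For r6c3:
  Row 6 already contains {1, 4, 6}.
  Column 3 already contains {1, 3, 4, 5}.
  Its 2×3 block (box 5) already contains {1, 6}.
  The only value from 1–6 not eliminated is 2, so r6c3 = 2.
For r4c5:
  Row 4 already contains {2, 3, 5, 6}.
  Column 5 already contains {1, 5}.
  Its 2×3 block (box 4) already contains {2, 3, 5}.
  The only value from 1–6 not eliminated is 4, so r4c5 = 4.
For r1c3:
  Consider where 6 can go in column 3.
  r6c3 is out (row 6 already has a 6).
  So the only cell in column 3 that can hold 6 is r1c3.
  So r1c3 = 6.

2,4,6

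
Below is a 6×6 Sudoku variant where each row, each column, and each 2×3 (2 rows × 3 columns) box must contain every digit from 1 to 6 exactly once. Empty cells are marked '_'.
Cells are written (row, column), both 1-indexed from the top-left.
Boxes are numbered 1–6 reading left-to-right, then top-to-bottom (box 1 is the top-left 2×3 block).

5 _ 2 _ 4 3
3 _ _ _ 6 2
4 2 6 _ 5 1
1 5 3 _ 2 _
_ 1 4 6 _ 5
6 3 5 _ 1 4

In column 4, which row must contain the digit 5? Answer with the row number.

2

Consider where 5 can go in column 4.
(1,4) is out (row 1 already has a 5).
(3,4) is out (row 3 already has a 5).
(4,4) is out (row 4 already has a 5).
(6,4) is out (row 6 already has a 5).
So the only cell in column 4 that can hold 5 is (2,4).
That is row 2.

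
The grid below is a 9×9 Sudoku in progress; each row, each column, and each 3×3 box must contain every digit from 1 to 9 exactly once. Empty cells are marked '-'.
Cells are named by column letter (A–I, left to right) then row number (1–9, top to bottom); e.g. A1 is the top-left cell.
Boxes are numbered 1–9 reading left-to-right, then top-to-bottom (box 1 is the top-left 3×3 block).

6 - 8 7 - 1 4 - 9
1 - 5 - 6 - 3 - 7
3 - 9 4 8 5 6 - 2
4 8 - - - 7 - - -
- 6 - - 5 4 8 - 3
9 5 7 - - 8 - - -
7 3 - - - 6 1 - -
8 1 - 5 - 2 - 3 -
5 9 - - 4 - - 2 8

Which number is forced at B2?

4

Cell B2 itself could take any of {2, 4} by direct elimination.
Consider where 4 can go in box 1.
B1 is out (row 1 already has a 4).
B3 is out (row 3 already has a 4).
So the only cell in box 1 that can hold 4 is B2.
Therefore B2 = 4.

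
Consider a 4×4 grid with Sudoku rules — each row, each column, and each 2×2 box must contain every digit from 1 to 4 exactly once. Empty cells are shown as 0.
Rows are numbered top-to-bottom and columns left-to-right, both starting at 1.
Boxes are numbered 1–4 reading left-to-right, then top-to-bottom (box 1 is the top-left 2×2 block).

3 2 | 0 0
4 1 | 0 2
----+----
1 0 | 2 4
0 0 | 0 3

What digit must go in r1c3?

Cell r1c3 itself could take any of {1, 4} by direct elimination.
Consider where 4 can go in column 3.
r2c3 is out (row 2 already has a 4).
r4c3 is out (box 4 already has a 4).
So the only cell in column 3 that can hold 4 is r1c3.
Therefore r1c3 = 4.

4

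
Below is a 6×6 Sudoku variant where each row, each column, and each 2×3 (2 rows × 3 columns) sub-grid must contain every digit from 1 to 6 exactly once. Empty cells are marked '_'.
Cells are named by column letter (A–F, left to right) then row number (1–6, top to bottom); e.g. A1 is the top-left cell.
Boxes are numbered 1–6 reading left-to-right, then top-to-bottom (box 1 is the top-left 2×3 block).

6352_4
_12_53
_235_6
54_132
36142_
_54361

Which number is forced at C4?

Row 4 already contains {1, 2, 3, 4, 5}.
Column C already contains {1, 2, 3, 4, 5}.
Its 2×3 block (box 3) already contains {2, 3, 4, 5}.
The only value from 1–6 not eliminated is 6, so C4 = 6.

6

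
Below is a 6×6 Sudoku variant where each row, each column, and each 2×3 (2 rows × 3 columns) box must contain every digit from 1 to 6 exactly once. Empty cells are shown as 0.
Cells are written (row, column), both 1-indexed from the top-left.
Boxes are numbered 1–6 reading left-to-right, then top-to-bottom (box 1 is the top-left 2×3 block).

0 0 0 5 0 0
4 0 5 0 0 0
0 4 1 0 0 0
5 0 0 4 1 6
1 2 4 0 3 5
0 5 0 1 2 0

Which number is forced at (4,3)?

Cell (4,3) itself could take any of {2, 3} by direct elimination.
Consider where 2 can go in row 4.
(4,2) is out (column 2 already has a 2).
So the only cell in row 4 that can hold 2 is (4,3).
Therefore (4,3) = 2.

2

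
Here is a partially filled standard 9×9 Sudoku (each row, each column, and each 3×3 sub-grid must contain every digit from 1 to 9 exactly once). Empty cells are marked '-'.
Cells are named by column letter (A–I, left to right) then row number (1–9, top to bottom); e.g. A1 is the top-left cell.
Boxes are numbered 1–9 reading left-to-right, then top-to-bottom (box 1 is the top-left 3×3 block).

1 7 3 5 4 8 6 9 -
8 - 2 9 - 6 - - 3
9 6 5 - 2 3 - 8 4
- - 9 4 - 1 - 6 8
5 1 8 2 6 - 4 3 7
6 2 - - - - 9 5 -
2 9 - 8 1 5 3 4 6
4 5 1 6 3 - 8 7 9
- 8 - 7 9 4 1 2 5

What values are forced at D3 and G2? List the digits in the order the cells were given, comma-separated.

For D3:
  Row 3 already contains {2, 3, 4, 5, 6, 8, 9}.
  Column D already contains {2, 4, 5, 6, 7, 8, 9}.
  Its 3×3 block (box 2) already contains {2, 3, 4, 5, 6, 8, 9}.
  The only value from 1–9 not eliminated is 1, so D3 = 1.
For G2:
  Consider where 5 can go in column G.
  G3 is out (row 3 already has a 5).
  G4 is out (box 6 already has a 5).
  So the only cell in column G that can hold 5 is G2.
  So G2 = 5.

1,5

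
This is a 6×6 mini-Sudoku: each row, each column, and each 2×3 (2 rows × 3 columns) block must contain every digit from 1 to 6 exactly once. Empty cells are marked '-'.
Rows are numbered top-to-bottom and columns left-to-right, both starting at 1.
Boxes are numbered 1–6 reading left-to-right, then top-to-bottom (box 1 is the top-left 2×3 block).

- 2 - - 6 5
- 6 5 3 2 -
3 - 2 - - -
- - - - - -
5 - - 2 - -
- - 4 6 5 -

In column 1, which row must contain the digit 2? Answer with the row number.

6

Consider where 2 can go in column 1.
r1c1 is out (row 1 already has a 2).
r2c1 is out (row 2 already has a 2).
r4c1 is out (box 3 already has a 2).
So the only cell in column 1 that can hold 2 is r6c1.
That is row 6.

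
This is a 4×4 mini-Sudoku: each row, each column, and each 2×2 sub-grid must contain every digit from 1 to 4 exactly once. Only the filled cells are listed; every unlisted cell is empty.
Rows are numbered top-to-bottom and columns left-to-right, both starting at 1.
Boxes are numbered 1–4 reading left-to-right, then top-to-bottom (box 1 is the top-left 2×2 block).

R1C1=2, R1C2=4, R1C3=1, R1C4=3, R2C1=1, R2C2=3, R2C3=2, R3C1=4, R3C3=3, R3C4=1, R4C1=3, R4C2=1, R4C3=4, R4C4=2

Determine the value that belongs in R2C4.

4

Row 2 already contains {1, 2, 3}.
Column 4 already contains {1, 2, 3}.
Its 2×2 block (box 2) already contains {1, 2, 3}.
The only value from 1–4 not eliminated is 4, so R2C4 = 4.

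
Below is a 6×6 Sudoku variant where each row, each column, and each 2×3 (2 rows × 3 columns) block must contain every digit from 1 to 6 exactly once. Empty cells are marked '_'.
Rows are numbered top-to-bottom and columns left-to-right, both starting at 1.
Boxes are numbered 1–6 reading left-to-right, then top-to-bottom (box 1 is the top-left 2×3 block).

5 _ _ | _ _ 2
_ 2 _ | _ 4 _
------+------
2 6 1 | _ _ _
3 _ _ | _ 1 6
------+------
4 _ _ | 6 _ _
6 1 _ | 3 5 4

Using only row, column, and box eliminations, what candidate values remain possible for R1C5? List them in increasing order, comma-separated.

Row 1 already contains {2, 5}.
Column 5 already contains {1, 4, 5}.
Its 2×3 block (box 2) already contains {2, 4}.
Removing those from 1–6 leaves {3, 6} as the candidates for R1C5.

3,6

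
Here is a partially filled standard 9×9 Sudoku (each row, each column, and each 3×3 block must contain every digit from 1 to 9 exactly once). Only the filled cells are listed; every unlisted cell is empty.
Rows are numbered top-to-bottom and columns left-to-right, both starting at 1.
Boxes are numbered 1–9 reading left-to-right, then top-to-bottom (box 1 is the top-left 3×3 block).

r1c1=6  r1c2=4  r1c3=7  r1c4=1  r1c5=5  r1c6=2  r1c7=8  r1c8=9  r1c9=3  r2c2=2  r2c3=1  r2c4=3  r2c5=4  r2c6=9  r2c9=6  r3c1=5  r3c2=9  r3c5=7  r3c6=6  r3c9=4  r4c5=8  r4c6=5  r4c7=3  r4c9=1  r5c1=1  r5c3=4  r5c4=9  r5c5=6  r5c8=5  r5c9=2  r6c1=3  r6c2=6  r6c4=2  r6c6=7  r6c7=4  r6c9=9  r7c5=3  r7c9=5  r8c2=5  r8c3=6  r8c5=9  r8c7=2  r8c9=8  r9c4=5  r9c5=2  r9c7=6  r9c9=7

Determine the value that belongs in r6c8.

Row 6 already contains {2, 3, 4, 6, 7, 9}.
Column 8 already contains {5, 9}.
Its 3×3 block (box 6) already contains {1, 2, 3, 4, 5, 9}.
The only value from 1–9 not eliminated is 8, so r6c8 = 8.

8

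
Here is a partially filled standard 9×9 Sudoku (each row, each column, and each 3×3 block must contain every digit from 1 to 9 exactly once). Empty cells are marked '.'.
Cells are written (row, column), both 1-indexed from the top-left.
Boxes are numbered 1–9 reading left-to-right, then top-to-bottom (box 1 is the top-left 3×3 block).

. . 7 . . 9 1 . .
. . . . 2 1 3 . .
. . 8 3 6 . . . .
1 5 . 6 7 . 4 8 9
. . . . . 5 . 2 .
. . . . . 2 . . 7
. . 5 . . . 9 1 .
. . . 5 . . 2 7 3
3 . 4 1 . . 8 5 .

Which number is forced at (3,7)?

7

Cell (3,7) itself could take any of {5, 7} by direct elimination.
Consider where 7 can go in box 3.
(1,8) is out (row 1 already has a 7). (1,9) is out (row 1 already has a 7). (2,8) is out (column 8 already has a 7). (2,9) is out (column 9 already has a 7). The remaining empty cells in box 3 are similarly blocked.
So the only cell in box 3 that can hold 7 is (3,7).
Therefore (3,7) = 7.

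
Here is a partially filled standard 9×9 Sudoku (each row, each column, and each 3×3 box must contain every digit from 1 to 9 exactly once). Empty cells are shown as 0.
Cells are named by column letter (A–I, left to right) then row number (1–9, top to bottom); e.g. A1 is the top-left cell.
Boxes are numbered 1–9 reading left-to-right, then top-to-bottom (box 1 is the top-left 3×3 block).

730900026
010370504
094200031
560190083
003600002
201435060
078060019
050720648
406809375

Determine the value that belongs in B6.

8

Row 6 already contains {1, 2, 3, 4, 5, 6}.
Column B already contains {1, 3, 5, 6, 7, 9}.
Its 3×3 block (box 4) already contains {1, 2, 3, 5, 6}.
The only value from 1–9 not eliminated is 8, so B6 = 8.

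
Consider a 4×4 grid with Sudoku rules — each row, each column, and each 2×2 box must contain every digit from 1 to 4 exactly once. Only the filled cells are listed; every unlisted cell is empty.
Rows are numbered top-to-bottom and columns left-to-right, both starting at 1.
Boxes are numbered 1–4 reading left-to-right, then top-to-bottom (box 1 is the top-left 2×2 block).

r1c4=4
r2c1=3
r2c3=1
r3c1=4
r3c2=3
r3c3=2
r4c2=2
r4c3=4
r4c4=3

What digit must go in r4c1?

1

Row 4 already contains {2, 3, 4}.
Column 1 already contains {3, 4}.
Its 2×2 block (box 3) already contains {2, 3, 4}.
The only value from 1–4 not eliminated is 1, so r4c1 = 1.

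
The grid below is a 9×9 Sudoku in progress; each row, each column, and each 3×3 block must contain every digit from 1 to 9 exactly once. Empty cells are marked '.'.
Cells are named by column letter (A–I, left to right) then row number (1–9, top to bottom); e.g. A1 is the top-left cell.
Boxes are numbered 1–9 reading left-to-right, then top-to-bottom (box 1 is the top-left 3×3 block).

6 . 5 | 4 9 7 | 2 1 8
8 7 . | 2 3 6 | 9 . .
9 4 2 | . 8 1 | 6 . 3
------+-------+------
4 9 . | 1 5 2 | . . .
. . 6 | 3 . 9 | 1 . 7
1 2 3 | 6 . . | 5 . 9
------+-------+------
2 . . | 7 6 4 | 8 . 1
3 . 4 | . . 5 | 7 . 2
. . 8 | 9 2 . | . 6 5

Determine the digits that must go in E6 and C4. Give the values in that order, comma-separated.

7,7

For E6:
  Consider where 7 can go in box 5.
  E5 is out (row 5 already has a 7).
  F6 is out (column F already has a 7).
  So the only cell in box 5 that can hold 7 is E6.
  So E6 = 7.
For C4:
  Row 4 already contains {1, 2, 4, 5, 9}.
  Column C already contains {2, 3, 4, 5, 6, 8}.
  Its 3×3 block (box 4) already contains {1, 2, 3, 4, 6, 9}.
  The only value from 1–9 not eliminated is 7, so C4 = 7.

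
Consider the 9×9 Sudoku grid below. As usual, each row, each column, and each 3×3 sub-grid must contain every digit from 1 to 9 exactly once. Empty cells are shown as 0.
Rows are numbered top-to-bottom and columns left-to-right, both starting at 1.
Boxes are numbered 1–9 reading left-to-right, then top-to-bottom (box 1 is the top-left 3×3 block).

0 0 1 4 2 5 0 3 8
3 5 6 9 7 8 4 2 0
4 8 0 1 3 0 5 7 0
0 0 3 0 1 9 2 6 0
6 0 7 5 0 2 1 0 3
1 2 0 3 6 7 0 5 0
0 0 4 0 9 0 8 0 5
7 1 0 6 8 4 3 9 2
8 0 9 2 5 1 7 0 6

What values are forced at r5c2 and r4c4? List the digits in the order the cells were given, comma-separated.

For r5c2:
  Consider where 9 can go in row 5.
  r5c5 is out (column 5 already has a 9).
  r5c8 is out (column 8 already has a 9).
  So the only cell in row 5 that can hold 9 is r5c2.
  So r5c2 = 9.
For r4c4:
  Row 4 already contains {1, 2, 3, 6, 9}.
  Column 4 already contains {1, 2, 3, 4, 5, 6, 9}.
  Its 3×3 block (box 5) already contains {1, 2, 3, 5, 6, 7, 9}.
  The only value from 1–9 not eliminated is 8, so r4c4 = 8.

9,8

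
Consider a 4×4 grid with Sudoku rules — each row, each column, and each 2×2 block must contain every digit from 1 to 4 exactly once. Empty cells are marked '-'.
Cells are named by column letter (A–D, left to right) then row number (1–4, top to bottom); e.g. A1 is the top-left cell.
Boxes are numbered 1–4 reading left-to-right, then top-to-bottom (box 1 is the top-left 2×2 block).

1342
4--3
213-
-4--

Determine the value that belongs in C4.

2

Cell C4 itself could take any of {1, 2} by direct elimination.
Consider where 2 can go in box 4.
D3 is out (row 3 already has a 2).
D4 is out (column D already has a 2).
So the only cell in box 4 that can hold 2 is C4.
Therefore C4 = 2.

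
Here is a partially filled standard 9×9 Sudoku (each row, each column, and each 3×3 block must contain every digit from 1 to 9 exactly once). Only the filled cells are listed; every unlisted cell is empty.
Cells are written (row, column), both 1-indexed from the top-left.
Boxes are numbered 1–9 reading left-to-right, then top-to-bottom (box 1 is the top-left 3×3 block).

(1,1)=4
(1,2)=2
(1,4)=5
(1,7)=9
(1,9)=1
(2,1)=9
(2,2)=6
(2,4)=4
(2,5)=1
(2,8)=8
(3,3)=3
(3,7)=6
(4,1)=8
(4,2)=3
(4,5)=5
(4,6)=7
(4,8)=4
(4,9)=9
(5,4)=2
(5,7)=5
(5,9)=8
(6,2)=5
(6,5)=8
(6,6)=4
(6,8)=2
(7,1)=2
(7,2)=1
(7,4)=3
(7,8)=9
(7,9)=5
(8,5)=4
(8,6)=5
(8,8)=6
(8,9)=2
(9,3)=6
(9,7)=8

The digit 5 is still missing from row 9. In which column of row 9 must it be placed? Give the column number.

Consider where 5 can go in row 9.
(9,2) is out (column 2 already has a 5). (9,4) is out (column 4 already has a 5). (9,5) is out (column 5 already has a 5). (9,6) is out (column 6 already has a 5). The remaining empty cells in row 9 are similarly blocked.
So the only cell in row 9 that can hold 5 is (9,1).
That is column 1.

1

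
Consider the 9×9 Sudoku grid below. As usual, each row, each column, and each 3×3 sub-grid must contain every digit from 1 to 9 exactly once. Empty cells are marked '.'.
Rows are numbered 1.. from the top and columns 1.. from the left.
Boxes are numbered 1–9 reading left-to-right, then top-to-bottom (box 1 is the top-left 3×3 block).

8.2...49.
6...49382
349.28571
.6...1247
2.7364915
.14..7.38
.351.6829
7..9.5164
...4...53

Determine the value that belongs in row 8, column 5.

Cell row 8, column 5 itself could take any of {3, 8} by direct elimination.
Consider where 3 can go in row 8.
row 8, column 2 is out (column 2 already has a 3).
row 8, column 3 is out (box 7 already has a 3).
So the only cell in row 8 that can hold 3 is row 8, column 5.
Therefore row 8, column 5 = 3.

3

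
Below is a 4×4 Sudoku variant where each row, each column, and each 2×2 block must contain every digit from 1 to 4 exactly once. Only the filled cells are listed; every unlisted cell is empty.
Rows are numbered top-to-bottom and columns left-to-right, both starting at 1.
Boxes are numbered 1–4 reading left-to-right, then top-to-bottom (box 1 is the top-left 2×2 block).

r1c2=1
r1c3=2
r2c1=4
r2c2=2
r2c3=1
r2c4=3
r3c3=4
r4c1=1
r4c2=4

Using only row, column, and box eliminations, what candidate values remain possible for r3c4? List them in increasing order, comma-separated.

1,2

Row 3 already contains {4}.
Column 4 already contains {3}.
Its 2×2 block (box 4) already contains {4}.
Removing those from 1–4 leaves {1, 2} as the candidates for r3c4.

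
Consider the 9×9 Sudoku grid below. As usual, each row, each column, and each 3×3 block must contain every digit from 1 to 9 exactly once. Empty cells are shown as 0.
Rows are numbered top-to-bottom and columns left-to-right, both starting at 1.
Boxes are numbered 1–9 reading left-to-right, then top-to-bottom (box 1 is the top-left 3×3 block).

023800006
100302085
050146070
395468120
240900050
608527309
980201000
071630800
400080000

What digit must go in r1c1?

Row 1 already contains {2, 3, 6, 8}.
Column 1 already contains {1, 2, 3, 4, 6, 9}.
Its 3×3 block (box 1) already contains {1, 2, 3, 5}.
The only value from 1–9 not eliminated is 7, so r1c1 = 7.

7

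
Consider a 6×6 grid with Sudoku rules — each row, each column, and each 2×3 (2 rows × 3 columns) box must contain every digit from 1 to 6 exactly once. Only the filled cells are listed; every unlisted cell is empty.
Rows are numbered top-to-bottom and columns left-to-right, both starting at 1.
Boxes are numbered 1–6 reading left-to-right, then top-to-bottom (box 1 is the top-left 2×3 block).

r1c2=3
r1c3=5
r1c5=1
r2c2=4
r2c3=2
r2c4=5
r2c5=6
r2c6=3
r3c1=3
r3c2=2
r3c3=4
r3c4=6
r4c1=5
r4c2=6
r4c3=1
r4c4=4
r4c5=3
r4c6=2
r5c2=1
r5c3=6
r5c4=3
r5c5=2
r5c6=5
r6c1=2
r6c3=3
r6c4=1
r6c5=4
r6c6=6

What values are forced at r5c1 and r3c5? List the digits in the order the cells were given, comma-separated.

4,5

For r5c1:
  Row 5 already contains {1, 2, 3, 5, 6}.
  Column 1 already contains {2, 3, 5}.
  Its 2×3 block (box 5) already contains {1, 2, 3, 6}.
  The only value from 1–6 not eliminated is 4, so r5c1 = 4.
For r3c5:
  Row 3 already contains {2, 3, 4, 6}.
  Column 5 already contains {1, 2, 3, 4, 6}.
  Its 2×3 block (box 4) already contains {2, 3, 4, 6}.
  The only value from 1–6 not eliminated is 5, so r3c5 = 5.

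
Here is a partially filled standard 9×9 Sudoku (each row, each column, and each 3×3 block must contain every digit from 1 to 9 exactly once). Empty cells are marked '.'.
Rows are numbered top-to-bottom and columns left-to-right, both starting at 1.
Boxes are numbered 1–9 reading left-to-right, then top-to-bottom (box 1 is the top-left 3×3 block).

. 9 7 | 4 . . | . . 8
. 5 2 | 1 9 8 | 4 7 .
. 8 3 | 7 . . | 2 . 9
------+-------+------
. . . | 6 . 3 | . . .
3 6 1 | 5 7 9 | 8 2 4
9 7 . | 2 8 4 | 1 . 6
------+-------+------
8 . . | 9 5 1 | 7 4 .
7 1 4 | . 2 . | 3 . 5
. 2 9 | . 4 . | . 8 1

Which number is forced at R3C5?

6

Row 3 already contains {2, 3, 7, 8, 9}.
Column 5 already contains {2, 4, 5, 7, 8, 9}.
Its 3×3 block (box 2) already contains {1, 4, 7, 8, 9}.
The only value from 1–9 not eliminated is 6, so R3C5 = 6.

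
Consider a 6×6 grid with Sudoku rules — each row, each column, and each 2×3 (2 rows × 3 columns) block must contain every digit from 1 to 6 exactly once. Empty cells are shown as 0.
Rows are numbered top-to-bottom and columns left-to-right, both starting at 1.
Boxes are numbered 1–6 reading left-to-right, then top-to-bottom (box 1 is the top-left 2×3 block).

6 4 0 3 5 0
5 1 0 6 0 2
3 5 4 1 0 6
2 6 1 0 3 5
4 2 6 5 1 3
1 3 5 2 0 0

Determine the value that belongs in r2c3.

3

Row 2 already contains {1, 2, 5, 6}.
Column 3 already contains {1, 4, 5, 6}.
Its 2×3 block (box 1) already contains {1, 4, 5, 6}.
The only value from 1–6 not eliminated is 3, so r2c3 = 3.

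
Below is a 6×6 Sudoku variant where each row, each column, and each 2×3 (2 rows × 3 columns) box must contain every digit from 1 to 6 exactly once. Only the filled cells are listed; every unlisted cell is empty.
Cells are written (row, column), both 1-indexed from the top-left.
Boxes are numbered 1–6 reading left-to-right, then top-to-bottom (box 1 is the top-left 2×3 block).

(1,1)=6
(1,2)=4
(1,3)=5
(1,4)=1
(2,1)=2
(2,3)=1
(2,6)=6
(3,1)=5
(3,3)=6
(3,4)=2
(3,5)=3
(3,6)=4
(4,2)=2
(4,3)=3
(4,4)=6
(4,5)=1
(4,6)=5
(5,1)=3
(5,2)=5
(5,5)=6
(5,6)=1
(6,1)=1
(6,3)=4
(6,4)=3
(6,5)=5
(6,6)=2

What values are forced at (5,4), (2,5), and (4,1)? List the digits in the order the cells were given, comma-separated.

4,4,4

For (5,4):
  Row 5 already contains {1, 3, 5, 6}.
  Column 4 already contains {1, 2, 3, 6}.
  Its 2×3 block (box 6) already contains {1, 2, 3, 5, 6}.
  The only value from 1–6 not eliminated is 4, so (5,4) = 4.
For (2,5):
  Row 2 already contains {1, 2, 6}.
  Column 5 already contains {1, 3, 5, 6}.
  Its 2×3 block (box 2) already contains {1, 6}.
  The only value from 1–6 not eliminated is 4, so (2,5) = 4.
For (4,1):
  Row 4 already contains {1, 2, 3, 5, 6}.
  Column 1 already contains {1, 2, 3, 5, 6}.
  Its 2×3 block (box 3) already contains {2, 3, 5, 6}.
  The only value from 1–6 not eliminated is 4, so (4,1) = 4.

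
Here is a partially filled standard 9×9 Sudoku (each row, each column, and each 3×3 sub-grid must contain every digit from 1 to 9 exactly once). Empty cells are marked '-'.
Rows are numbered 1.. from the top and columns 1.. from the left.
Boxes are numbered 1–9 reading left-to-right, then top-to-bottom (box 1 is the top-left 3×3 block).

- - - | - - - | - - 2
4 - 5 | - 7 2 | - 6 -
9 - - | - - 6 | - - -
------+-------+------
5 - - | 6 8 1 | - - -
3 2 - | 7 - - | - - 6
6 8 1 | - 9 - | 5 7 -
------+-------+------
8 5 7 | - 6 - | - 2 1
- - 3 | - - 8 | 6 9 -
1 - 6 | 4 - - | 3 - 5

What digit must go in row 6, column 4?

Cell row 6, column 4 itself could take any of {2, 3} by direct elimination.
Consider where 2 can go in row 6.
row 6, column 6 is out (column 6 already has a 2).
row 6, column 9 is out (column 9 already has a 2).
So the only cell in row 6 that can hold 2 is row 6, column 4.
Therefore row 6, column 4 = 2.

2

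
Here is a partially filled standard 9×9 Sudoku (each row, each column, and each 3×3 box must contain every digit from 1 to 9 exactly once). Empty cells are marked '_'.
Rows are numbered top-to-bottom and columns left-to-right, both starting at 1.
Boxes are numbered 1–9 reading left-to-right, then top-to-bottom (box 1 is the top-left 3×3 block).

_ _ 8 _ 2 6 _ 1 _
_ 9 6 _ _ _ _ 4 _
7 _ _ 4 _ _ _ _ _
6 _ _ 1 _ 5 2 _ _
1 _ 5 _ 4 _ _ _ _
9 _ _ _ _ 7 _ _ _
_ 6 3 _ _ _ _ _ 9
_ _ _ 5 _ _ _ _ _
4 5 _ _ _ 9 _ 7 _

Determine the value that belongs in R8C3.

9

Cell R8C3 itself could take any of {1, 2, 7, 9} by direct elimination.
Consider where 9 can go in box 7.
R7C1 is out (row 7 already has a 9).
R8C1 is out (column 1 already has a 9).
R8C2 is out (column 2 already has a 9).
R9C3 is out (row 9 already has a 9).
So the only cell in box 7 that can hold 9 is R8C3.
Therefore R8C3 = 9.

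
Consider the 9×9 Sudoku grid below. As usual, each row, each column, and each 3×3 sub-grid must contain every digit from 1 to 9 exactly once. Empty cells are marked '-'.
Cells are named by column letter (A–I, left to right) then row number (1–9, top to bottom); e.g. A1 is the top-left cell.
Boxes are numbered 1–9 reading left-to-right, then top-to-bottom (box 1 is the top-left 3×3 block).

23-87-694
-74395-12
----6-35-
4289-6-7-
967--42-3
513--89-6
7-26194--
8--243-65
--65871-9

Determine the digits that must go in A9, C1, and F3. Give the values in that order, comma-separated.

3,5,2

For A9:
  Row 9 already contains {1, 5, 6, 7, 8, 9}.
  Column A already contains {2, 4, 5, 7, 8, 9}.
  Its 3×3 block (box 7) already contains {2, 6, 7, 8}.
  The only value from 1–9 not eliminated is 3, so A9 = 3.
For C1:
  Consider where 5 can go in column C.
  C3 is out (row 3 already has a 5).
  C8 is out (row 8 already has a 5).
  So the only cell in column C that can hold 5 is C1.
  So C1 = 5.
For F3:
  Consider where 2 can go in row 3.
  A3 is out (column A already has a 2).
  B3 is out (column B already has a 2).
  C3 is out (column C already has a 2).
  D3 is out (column D already has a 2).
  I3 is out (column I already has a 2).
  So the only cell in row 3 that can hold 2 is F3.
  So F3 = 2.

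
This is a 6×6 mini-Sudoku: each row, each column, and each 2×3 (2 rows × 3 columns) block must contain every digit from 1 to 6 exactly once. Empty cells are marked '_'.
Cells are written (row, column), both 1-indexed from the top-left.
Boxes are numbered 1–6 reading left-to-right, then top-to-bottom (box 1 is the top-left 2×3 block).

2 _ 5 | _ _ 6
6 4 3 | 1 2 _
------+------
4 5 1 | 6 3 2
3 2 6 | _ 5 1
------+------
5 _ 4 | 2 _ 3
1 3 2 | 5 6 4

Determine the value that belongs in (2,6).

5

Row 2 already contains {1, 2, 3, 4, 6}.
Column 6 already contains {1, 2, 3, 4, 6}.
Its 2×3 block (box 2) already contains {1, 2, 6}.
The only value from 1–6 not eliminated is 5, so (2,6) = 5.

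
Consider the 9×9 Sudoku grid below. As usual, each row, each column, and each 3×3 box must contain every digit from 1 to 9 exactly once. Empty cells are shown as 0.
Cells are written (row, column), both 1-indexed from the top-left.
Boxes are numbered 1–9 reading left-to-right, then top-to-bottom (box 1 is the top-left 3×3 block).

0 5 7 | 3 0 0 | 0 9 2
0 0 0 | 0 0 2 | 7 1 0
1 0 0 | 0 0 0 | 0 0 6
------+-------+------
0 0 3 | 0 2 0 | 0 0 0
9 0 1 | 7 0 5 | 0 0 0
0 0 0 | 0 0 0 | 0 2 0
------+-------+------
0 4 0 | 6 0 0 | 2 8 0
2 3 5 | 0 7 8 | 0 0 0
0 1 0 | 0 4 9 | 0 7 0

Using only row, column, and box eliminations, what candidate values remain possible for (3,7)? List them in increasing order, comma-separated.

3,4,5,8

Row 3 already contains {1, 6}.
Column 7 already contains {2, 7}.
Its 3×3 block (box 3) already contains {1, 2, 6, 7, 9}.
Removing those from 1–9 leaves {3, 4, 5, 8} as the candidates for (3,7).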